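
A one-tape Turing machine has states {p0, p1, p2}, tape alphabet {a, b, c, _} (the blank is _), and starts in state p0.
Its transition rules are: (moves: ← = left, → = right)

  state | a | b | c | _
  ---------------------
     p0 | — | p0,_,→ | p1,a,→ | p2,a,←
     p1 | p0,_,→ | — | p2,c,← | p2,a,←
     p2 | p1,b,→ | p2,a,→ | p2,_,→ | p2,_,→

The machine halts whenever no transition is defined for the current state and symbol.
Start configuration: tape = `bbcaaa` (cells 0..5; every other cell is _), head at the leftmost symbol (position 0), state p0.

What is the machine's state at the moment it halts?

state=p0 head=0 tape=[b]bcaaa   (p0,b)→(p0,_,→)
state=p0 head=1 tape=_[b]caaa   (p0,b)→(p0,_,→)
state=p0 head=2 tape=__[c]aaa   (p0,c)→(p1,a,→)
state=p1 head=3 tape=__a[a]aa   (p1,a)→(p0,_,→)
state=p0 head=4 tape=__a_[a]a
No transition is defined for (p0, a); M halts in state p0.

p0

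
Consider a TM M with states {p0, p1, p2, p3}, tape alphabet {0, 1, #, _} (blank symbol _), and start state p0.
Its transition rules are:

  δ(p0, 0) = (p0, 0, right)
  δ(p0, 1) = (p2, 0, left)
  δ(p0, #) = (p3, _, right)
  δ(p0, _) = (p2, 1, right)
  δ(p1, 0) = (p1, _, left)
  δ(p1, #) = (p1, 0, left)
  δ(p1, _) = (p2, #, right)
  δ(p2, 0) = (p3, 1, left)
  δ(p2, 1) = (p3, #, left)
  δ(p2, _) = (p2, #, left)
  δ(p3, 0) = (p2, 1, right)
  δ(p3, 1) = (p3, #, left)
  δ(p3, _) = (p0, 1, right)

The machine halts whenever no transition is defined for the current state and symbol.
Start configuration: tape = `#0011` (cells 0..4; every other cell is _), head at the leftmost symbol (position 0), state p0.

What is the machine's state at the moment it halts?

p3

p0 | [#]0011___   read # → write _, move right, go to p3
p3 | _[0]011___   read 0 → write 1, move right, go to p2
p2 | _1[0]11___   read 0 → write 1, move left, go to p3
p3 | _[1]111___   read 1 → write #, move left, go to p3
p3 | [_]#111___   read _ → write 1, move right, go to p0
p0 | 1[#]111___   read # → write _, move right, go to p3
p3 | 1_[1]11___   read 1 → write #, move left, go to p3
p3 | 1[_]#11___   read _ → write 1, move right, go to p0
p0 | 11[#]11___   read # → write _, move right, go to p3
p3 | 11_[1]1___   read 1 → write #, move left, go to p3
p3 | 11[_]#1___   read _ → write 1, move right, go to p0
p0 | 111[#]1___   read # → write _, move right, go to p3
p3 | 111_[1]___   read 1 → write #, move left, go to p3
p3 | 111[_]#___   read _ → write 1, move right, go to p0
p0 | 1111[#]___   read # → write _, move right, go to p3
p3 | 1111_[_]__   read _ → write 1, move right, go to p0
p0 | 1111_1[_]_   read _ → write 1, move right, go to p2
p2 | 1111_11[_]   read _ → write #, move left, go to p2
p2 | 1111_1[1]#   read 1 → write #, move left, go to p3
p3 | 1111_[1]##   read 1 → write #, move left, go to p3
p3 | 1111[_]###   read _ → write 1, move right, go to p0
p0 | 11111[#]##   read # → write _, move right, go to p3
p3 | 11111_[#]#
No transition is defined for (p3, #); M halts in state p3.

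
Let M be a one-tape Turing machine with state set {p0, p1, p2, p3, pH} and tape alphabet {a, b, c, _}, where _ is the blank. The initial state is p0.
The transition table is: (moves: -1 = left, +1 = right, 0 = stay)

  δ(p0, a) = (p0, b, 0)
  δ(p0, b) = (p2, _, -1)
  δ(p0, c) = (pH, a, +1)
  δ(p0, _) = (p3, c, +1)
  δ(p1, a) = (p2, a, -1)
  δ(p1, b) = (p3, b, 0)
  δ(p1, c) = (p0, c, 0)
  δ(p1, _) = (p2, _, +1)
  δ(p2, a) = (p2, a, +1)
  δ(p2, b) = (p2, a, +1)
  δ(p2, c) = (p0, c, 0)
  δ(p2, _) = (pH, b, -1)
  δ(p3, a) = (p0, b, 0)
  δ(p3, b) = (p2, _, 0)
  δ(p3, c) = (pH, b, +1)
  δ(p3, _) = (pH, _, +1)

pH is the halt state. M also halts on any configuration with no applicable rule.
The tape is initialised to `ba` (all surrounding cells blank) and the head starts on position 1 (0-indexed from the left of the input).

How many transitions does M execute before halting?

4

p0 | b[a]   read a → write b, move 0, go to p0
p0 | b[b]   read b → write _, move -1, go to p2
p2 | [b]_   read b → write a, move +1, go to p2
p2 | a[_]   read _ → write b, move -1, go to pH
pH | [a]b
M halts after 4 transitions.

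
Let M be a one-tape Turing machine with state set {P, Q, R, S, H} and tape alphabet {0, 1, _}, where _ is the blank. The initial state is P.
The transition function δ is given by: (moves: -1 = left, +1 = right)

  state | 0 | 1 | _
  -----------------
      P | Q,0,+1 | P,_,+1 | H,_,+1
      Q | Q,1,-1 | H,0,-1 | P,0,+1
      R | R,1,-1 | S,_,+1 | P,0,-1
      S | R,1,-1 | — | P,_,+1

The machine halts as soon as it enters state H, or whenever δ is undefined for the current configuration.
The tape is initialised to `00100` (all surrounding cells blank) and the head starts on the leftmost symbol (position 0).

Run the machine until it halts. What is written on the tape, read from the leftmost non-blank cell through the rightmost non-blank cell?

0__0

state=P head=0 tape=_[0]0100__   (P,0)→(Q,0,+1)
state=Q head=1 tape=_0[0]100__   (Q,0)→(Q,1,-1)
state=Q head=0 tape=_[0]1100__   (Q,0)→(Q,1,-1)
state=Q head=-1 tape=[_]11100__   (Q,_)→(P,0,+1)
state=P head=0 tape=0[1]1100__   (P,1)→(P,_,+1)
state=P head=1 tape=0_[1]100__   (P,1)→(P,_,+1)
state=P head=2 tape=0__[1]00__   (P,1)→(P,_,+1)
state=P head=3 tape=0___[0]0__   (P,0)→(Q,0,+1)
state=Q head=4 tape=0___0[0]__   (Q,0)→(Q,1,-1)
state=Q head=3 tape=0___[0]1__   (Q,0)→(Q,1,-1)
state=Q head=2 tape=0__[_]11__   (Q,_)→(P,0,+1)
state=P head=3 tape=0__0[1]1__   (P,1)→(P,_,+1)
state=P head=4 tape=0__0_[1]__   (P,1)→(P,_,+1)
state=P head=5 tape=0__0__[_]_   (P,_)→(H,_,+1)
state=H head=6 tape=0__0___[_]
The non-blank tape span at halt is 0__0.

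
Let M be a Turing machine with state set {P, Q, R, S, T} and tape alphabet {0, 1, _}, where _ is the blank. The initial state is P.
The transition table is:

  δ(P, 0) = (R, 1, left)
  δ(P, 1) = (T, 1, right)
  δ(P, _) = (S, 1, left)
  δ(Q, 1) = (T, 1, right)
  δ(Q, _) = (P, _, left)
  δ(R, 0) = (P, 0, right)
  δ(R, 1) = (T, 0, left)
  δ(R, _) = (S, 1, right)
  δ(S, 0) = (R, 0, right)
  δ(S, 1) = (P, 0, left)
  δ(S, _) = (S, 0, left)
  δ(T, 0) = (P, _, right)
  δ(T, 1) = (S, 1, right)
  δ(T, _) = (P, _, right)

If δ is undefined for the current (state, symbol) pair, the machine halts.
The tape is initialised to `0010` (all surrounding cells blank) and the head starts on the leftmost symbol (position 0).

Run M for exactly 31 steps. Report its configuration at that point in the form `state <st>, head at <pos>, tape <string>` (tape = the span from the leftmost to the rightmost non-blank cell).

state P, head at 3, tape 1_11_001

P | _[0]010___   read 0 → write 1, move left, go to R
R | [_]1010___   read _ → write 1, move right, go to S
S | 1[1]010___   read 1 → write 0, move left, go to P
P | [1]0010___   read 1 → write 1, move right, go to T
T | 1[0]010___   read 0 → write _, move right, go to P
P | 1_[0]10___   read 0 → write 1, move left, go to R
R | 1[_]110___   read _ → write 1, move right, go to S
S | 11[1]10___   read 1 → write 0, move left, go to P
P | 1[1]010___   read 1 → write 1, move right, go to T
T | 11[0]10___   read 0 → write _, move right, go to P
P | 11_[1]0___   read 1 → write 1, move right, go to T
T | 11_1[0]___   read 0 → write _, move right, go to P
P | 11_1_[_]__   read _ → write 1, move left, go to S
S | 11_1[_]1__   read _ → write 0, move left, go to S
S | 11_[1]01__   read 1 → write 0, move left, go to P
P | 11[_]001__   read _ → write 1, move left, go to S
S | 1[1]1001__   read 1 → write 0, move left, go to P
P | [1]01001__   read 1 → write 1, move right, go to T
T | 1[0]1001__   read 0 → write _, move right, go to P
P | 1_[1]001__   read 1 → write 1, move right, go to T
T | 1_1[0]01__   read 0 → write _, move right, go to P
P | 1_1_[0]1__   read 0 → write 1, move left, go to R
R | 1_1[_]11__   read _ → write 1, move right, go to S
S | 1_11[1]1__   read 1 → write 0, move left, go to P
P | 1_1[1]01__   read 1 → write 1, move right, go to T
T | 1_11[0]1__   read 0 → write _, move right, go to P
P | 1_11_[1]__   read 1 → write 1, move right, go to T
T | 1_11_1[_]_   read _ → write _, move right, go to P
P | 1_11_1_[_]   read _ → write 1, move left, go to S
S | 1_11_1[_]1   read _ → write 0, move left, go to S
S | 1_11_[1]01   read 1 → write 0, move left, go to P
P | 1_11[_]001
After 31 steps: state P, head at 3, tape 1_11_001.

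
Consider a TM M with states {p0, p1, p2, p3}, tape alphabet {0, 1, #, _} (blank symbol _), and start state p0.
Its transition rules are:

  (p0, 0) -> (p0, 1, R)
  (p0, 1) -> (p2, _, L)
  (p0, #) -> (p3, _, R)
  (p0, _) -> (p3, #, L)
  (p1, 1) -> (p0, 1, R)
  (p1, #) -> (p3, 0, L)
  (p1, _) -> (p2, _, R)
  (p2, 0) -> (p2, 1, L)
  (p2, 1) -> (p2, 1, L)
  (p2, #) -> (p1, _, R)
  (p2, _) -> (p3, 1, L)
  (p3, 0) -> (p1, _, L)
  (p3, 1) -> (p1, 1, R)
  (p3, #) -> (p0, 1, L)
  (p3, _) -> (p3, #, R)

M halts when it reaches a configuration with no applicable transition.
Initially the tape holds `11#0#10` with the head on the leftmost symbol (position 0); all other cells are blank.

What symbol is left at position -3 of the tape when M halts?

p0 | ___[1]1#0#10   read 1 → write _, move L, go to p2
p2 | __[_]_1#0#10   read _ → write 1, move L, go to p3
p3 | _[_]1_1#0#10   read _ → write #, move R, go to p3
p3 | _#[1]_1#0#10   read 1 → write 1, move R, go to p1
p1 | _#1[_]1#0#10   read _ → write _, move R, go to p2
p2 | _#1_[1]#0#10   read 1 → write 1, move L, go to p2
p2 | _#1[_]1#0#10   read _ → write 1, move L, go to p3
p3 | _#[1]11#0#10   read 1 → write 1, move R, go to p1
p1 | _#1[1]1#0#10   read 1 → write 1, move R, go to p0
p0 | _#11[1]#0#10   read 1 → write _, move L, go to p2
p2 | _#1[1]_#0#10   read 1 → write 1, move L, go to p2
p2 | _#[1]1_#0#10   read 1 → write 1, move L, go to p2
p2 | _[#]11_#0#10   read # → write _, move R, go to p1
p1 | __[1]1_#0#10   read 1 → write 1, move R, go to p0
p0 | __1[1]_#0#10   read 1 → write _, move L, go to p2
p2 | __[1]__#0#10   read 1 → write 1, move L, go to p2
p2 | _[_]1__#0#10   read _ → write 1, move L, go to p3
p3 | [_]11__#0#10   read _ → write #, move R, go to p3
p3 | #[1]1__#0#10   read 1 → write 1, move R, go to p1
p1 | #1[1]__#0#10   read 1 → write 1, move R, go to p0
p0 | #11[_]_#0#10   read _ → write #, move L, go to p3
p3 | #1[1]#_#0#10   read 1 → write 1, move R, go to p1
p1 | #11[#]_#0#10   read # → write 0, move L, go to p3
p3 | #1[1]0_#0#10   read 1 → write 1, move R, go to p1
p1 | #11[0]_#0#10
Cell -3 holds # when M halts.

#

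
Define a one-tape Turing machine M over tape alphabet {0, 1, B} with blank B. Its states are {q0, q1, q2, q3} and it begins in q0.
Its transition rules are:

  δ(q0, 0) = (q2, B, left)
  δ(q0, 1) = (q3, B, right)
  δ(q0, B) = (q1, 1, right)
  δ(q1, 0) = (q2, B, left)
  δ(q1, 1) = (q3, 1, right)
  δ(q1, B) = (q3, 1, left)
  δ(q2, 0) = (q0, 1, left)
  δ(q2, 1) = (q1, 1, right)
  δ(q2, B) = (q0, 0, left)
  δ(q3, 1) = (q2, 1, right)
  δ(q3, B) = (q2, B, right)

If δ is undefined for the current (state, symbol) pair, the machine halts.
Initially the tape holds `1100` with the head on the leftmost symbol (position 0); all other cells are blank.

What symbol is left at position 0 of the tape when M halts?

B

q0 | [1]100B   read 1 → write B, move right, go to q3
q3 | B[1]00B   read 1 → write 1, move right, go to q2
q2 | B1[0]0B   read 0 → write 1, move left, go to q0
q0 | B[1]10B   read 1 → write B, move right, go to q3
q3 | BB[1]0B   read 1 → write 1, move right, go to q2
q2 | BB1[0]B   read 0 → write 1, move left, go to q0
q0 | BB[1]1B   read 1 → write B, move right, go to q3
q3 | BBB[1]B   read 1 → write 1, move right, go to q2
q2 | BBB1[B]   read B → write 0, move left, go to q0
q0 | BBB[1]0   read 1 → write B, move right, go to q3
q3 | BBBB[0]
Cell 0 holds B when M halts.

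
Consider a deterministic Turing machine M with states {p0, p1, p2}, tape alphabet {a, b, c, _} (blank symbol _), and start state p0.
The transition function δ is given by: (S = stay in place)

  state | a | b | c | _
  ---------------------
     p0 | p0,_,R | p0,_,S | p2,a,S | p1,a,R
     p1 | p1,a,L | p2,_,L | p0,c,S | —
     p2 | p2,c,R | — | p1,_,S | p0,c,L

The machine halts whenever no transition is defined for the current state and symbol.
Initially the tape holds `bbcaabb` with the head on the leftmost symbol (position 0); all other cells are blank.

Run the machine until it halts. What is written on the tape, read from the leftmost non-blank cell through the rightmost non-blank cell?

c_caabb

state=p0 head=0 tape=[b]bcaabb   (p0,b)→(p0,_,S)
state=p0 head=0 tape=[_]bcaabb   (p0,_)→(p1,a,R)
state=p1 head=1 tape=a[b]caabb   (p1,b)→(p2,_,L)
state=p2 head=0 tape=[a]_caabb   (p2,a)→(p2,c,R)
state=p2 head=1 tape=c[_]caabb   (p2,_)→(p0,c,L)
state=p0 head=0 tape=[c]ccaabb   (p0,c)→(p2,a,S)
state=p2 head=0 tape=[a]ccaabb   (p2,a)→(p2,c,R)
state=p2 head=1 tape=c[c]caabb   (p2,c)→(p1,_,S)
state=p1 head=1 tape=c[_]caabb
The non-blank tape span at halt is c_caabb.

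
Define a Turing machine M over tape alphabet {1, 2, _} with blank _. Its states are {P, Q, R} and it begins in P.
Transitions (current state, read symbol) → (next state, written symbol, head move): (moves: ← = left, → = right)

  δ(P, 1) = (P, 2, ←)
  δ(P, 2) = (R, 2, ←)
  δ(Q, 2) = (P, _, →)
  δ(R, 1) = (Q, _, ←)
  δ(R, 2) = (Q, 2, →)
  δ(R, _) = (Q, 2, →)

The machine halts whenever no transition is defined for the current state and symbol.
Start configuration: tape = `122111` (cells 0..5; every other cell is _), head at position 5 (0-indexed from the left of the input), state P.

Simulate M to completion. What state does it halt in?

state=P head=5 tape=12211[1]_   (P,1)→(P,2,←)
state=P head=4 tape=1221[1]2_   (P,1)→(P,2,←)
state=P head=3 tape=122[1]22_   (P,1)→(P,2,←)
state=P head=2 tape=12[2]222_   (P,2)→(R,2,←)
state=R head=1 tape=1[2]2222_   (R,2)→(Q,2,→)
state=Q head=2 tape=12[2]222_   (Q,2)→(P,_,→)
state=P head=3 tape=12_[2]22_   (P,2)→(R,2,←)
state=R head=2 tape=12[_]222_   (R,_)→(Q,2,→)
state=Q head=3 tape=122[2]22_   (Q,2)→(P,_,→)
state=P head=4 tape=122_[2]2_   (P,2)→(R,2,←)
state=R head=3 tape=122[_]22_   (R,_)→(Q,2,→)
state=Q head=4 tape=1222[2]2_   (Q,2)→(P,_,→)
state=P head=5 tape=1222_[2]_   (P,2)→(R,2,←)
state=R head=4 tape=1222[_]2_   (R,_)→(Q,2,→)
state=Q head=5 tape=12222[2]_   (Q,2)→(P,_,→)
state=P head=6 tape=12222_[_]
No transition is defined for (P, _); M halts in state P.

P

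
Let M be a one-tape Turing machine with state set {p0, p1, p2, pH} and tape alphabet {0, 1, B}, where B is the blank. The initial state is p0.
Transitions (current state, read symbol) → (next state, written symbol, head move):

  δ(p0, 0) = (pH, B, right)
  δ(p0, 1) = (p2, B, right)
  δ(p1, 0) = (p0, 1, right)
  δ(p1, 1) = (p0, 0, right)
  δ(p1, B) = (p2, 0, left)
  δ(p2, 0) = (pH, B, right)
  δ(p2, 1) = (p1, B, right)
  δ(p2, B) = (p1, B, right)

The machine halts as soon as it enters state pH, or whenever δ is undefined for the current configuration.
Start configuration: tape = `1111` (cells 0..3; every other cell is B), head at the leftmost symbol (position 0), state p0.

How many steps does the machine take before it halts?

8

state=p0 head=0 tape=[1]111BBB   (p0,1)→(p2,B,right)
state=p2 head=1 tape=B[1]11BBB   (p2,1)→(p1,B,right)
state=p1 head=2 tape=BB[1]1BBB   (p1,1)→(p0,0,right)
state=p0 head=3 tape=BB0[1]BBB   (p0,1)→(p2,B,right)
state=p2 head=4 tape=BB0B[B]BB   (p2,B)→(p1,B,right)
state=p1 head=5 tape=BB0BB[B]B   (p1,B)→(p2,0,left)
state=p2 head=4 tape=BB0B[B]0B   (p2,B)→(p1,B,right)
state=p1 head=5 tape=BB0BB[0]B   (p1,0)→(p0,1,right)
state=p0 head=6 tape=BB0BB1[B]
M halts after 8 transitions.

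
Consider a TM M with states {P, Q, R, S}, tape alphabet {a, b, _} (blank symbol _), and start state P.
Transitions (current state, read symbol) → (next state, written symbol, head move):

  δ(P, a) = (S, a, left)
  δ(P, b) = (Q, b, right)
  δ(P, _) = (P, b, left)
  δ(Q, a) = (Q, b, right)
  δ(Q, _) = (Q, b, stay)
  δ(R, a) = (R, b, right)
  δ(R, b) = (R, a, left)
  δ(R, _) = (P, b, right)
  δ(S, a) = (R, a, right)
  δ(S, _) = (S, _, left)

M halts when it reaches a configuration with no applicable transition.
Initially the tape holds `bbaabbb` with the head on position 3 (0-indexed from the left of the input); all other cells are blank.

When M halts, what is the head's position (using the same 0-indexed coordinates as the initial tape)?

-1

state=P head=3 tape=_bba[a]bbb   (P,a)→(S,a,left)
state=S head=2 tape=_bb[a]abbb   (S,a)→(R,a,right)
state=R head=3 tape=_bba[a]bbb   (R,a)→(R,b,right)
state=R head=4 tape=_bbab[b]bb   (R,b)→(R,a,left)
state=R head=3 tape=_bba[b]abb   (R,b)→(R,a,left)
state=R head=2 tape=_bb[a]aabb   (R,a)→(R,b,right)
state=R head=3 tape=_bbb[a]abb   (R,a)→(R,b,right)
state=R head=4 tape=_bbbb[a]bb   (R,a)→(R,b,right)
state=R head=5 tape=_bbbbb[b]b   (R,b)→(R,a,left)
state=R head=4 tape=_bbbb[b]ab   (R,b)→(R,a,left)
state=R head=3 tape=_bbb[b]aab   (R,b)→(R,a,left)
state=R head=2 tape=_bb[b]aaab   (R,b)→(R,a,left)
state=R head=1 tape=_b[b]aaaab   (R,b)→(R,a,left)
state=R head=0 tape=_[b]aaaaab   (R,b)→(R,a,left)
state=R head=-1 tape=[_]aaaaaab   (R,_)→(P,b,right)
state=P head=0 tape=b[a]aaaaab   (P,a)→(S,a,left)
state=S head=-1 tape=[b]aaaaaab
At halt the head is at cell -1.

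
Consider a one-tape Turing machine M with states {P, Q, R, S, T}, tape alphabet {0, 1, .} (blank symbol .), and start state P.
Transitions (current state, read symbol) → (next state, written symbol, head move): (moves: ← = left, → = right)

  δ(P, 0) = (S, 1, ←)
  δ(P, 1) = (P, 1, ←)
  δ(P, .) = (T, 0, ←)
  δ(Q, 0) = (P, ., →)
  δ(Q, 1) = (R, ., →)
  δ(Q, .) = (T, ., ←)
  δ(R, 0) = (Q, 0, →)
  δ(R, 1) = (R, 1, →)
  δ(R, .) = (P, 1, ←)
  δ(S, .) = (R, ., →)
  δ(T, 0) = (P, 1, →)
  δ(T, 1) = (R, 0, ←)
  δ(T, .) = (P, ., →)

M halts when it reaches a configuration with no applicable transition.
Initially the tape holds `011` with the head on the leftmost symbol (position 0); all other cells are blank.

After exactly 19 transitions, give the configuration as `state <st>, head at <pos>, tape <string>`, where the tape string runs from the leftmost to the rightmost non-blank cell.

state P, head at 3, tape 111111

P | ..[0]11..   read 0 → write 1, move ←, go to S
S | .[.]111..   read . → write ., move →, go to R
R | ..[1]11..   read 1 → write 1, move →, go to R
R | ..1[1]1..   read 1 → write 1, move →, go to R
R | ..11[1]..   read 1 → write 1, move →, go to R
R | ..111[.].   read . → write 1, move ←, go to P
P | ..11[1]1.   read 1 → write 1, move ←, go to P
P | ..1[1]11.   read 1 → write 1, move ←, go to P
P | ..[1]111.   read 1 → write 1, move ←, go to P
P | .[.]1111.   read . → write 0, move ←, go to T
T | [.]01111.   read . → write ., move →, go to P
P | .[0]1111.   read 0 → write 1, move ←, go to S
S | [.]11111.   read . → write ., move →, go to R
R | .[1]1111.   read 1 → write 1, move →, go to R
R | .1[1]111.   read 1 → write 1, move →, go to R
R | .11[1]11.   read 1 → write 1, move →, go to R
R | .111[1]1.   read 1 → write 1, move →, go to R
R | .1111[1].   read 1 → write 1, move →, go to R
R | .11111[.]   read . → write 1, move ←, go to P
P | .1111[1]1
After 19 steps: state P, head at 3, tape 111111.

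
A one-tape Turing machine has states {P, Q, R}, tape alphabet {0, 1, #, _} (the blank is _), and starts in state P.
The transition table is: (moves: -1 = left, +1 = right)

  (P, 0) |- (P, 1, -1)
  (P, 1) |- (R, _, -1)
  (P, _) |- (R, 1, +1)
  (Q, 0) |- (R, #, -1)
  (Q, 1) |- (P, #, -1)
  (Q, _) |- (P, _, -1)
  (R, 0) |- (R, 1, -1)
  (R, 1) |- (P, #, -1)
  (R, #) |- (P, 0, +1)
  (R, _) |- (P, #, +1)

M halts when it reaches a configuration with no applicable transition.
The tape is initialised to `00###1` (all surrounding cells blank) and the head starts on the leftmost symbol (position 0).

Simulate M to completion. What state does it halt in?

P | ___[0]0###1   read 0 → write 1, move -1, go to P
P | __[_]10###1   read _ → write 1, move +1, go to R
R | __1[1]0###1   read 1 → write #, move -1, go to P
P | __[1]#0###1   read 1 → write _, move -1, go to R
R | _[_]_#0###1   read _ → write #, move +1, go to P
P | _#[_]#0###1   read _ → write 1, move +1, go to R
R | _#1[#]0###1   read # → write 0, move +1, go to P
P | _#10[0]###1   read 0 → write 1, move -1, go to P
P | _#1[0]1###1   read 0 → write 1, move -1, go to P
P | _#[1]11###1   read 1 → write _, move -1, go to R
R | _[#]_11###1   read # → write 0, move +1, go to P
P | _0[_]11###1   read _ → write 1, move +1, go to R
R | _01[1]1###1   read 1 → write #, move -1, go to P
P | _0[1]#1###1   read 1 → write _, move -1, go to R
R | _[0]_#1###1   read 0 → write 1, move -1, go to R
R | [_]1_#1###1   read _ → write #, move +1, go to P
P | #[1]_#1###1   read 1 → write _, move -1, go to R
R | [#]__#1###1   read # → write 0, move +1, go to P
P | 0[_]_#1###1   read _ → write 1, move +1, go to R
R | 01[_]#1###1   read _ → write #, move +1, go to P
P | 01#[#]1###1
No transition is defined for (P, #); M halts in state P.

P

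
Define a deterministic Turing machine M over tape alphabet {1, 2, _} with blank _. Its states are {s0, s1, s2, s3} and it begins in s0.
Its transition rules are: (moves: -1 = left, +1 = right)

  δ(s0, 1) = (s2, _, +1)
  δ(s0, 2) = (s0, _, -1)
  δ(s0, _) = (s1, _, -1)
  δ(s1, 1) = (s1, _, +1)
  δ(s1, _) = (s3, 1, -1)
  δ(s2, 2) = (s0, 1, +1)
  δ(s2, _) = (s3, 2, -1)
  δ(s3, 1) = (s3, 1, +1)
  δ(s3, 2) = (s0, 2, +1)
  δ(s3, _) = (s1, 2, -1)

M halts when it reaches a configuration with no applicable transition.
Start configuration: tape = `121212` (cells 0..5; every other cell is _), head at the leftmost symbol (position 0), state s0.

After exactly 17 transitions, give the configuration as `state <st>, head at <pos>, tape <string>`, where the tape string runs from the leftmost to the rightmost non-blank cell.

state s1, head at 5, tape 1_11222

state=s0 head=0 tape=[1]21212__   (s0,1)→(s2,_,+1)
state=s2 head=1 tape=_[2]1212__   (s2,2)→(s0,1,+1)
state=s0 head=2 tape=_1[1]212__   (s0,1)→(s2,_,+1)
state=s2 head=3 tape=_1_[2]12__   (s2,2)→(s0,1,+1)
state=s0 head=4 tape=_1_1[1]2__   (s0,1)→(s2,_,+1)
state=s2 head=5 tape=_1_1_[2]__   (s2,2)→(s0,1,+1)
state=s0 head=6 tape=_1_1_1[_]_   (s0,_)→(s1,_,-1)
state=s1 head=5 tape=_1_1_[1]__   (s1,1)→(s1,_,+1)
state=s1 head=6 tape=_1_1__[_]_   (s1,_)→(s3,1,-1)
state=s3 head=5 tape=_1_1_[_]1_   (s3,_)→(s1,2,-1)
state=s1 head=4 tape=_1_1[_]21_   (s1,_)→(s3,1,-1)
state=s3 head=3 tape=_1_[1]121_   (s3,1)→(s3,1,+1)
state=s3 head=4 tape=_1_1[1]21_   (s3,1)→(s3,1,+1)
state=s3 head=5 tape=_1_11[2]1_   (s3,2)→(s0,2,+1)
state=s0 head=6 tape=_1_112[1]_   (s0,1)→(s2,_,+1)
state=s2 head=7 tape=_1_112_[_]   (s2,_)→(s3,2,-1)
state=s3 head=6 tape=_1_112[_]2   (s3,_)→(s1,2,-1)
state=s1 head=5 tape=_1_11[2]22
After 17 steps: state s1, head at 5, tape 1_11222.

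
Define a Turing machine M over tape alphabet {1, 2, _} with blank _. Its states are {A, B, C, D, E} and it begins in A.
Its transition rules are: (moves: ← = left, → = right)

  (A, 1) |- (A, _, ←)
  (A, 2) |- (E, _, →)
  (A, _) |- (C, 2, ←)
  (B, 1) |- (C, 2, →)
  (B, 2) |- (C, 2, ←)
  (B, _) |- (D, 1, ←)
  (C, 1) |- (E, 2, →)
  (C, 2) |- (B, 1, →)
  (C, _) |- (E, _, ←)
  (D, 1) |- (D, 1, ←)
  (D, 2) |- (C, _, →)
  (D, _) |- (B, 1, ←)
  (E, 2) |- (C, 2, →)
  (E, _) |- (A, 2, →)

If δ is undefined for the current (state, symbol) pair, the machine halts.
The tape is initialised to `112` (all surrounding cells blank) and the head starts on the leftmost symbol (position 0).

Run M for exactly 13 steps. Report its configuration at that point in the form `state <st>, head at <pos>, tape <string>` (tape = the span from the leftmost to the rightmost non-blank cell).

state=A head=0 tape=___[1]12   (A,1)→(A,_,←)
state=A head=-1 tape=__[_]_12   (A,_)→(C,2,←)
state=C head=-2 tape=_[_]2_12   (C,_)→(E,_,←)
state=E head=-3 tape=[_]_2_12   (E,_)→(A,2,→)
state=A head=-2 tape=2[_]2_12   (A,_)→(C,2,←)
state=C head=-3 tape=[2]22_12   (C,2)→(B,1,→)
state=B head=-2 tape=1[2]2_12   (B,2)→(C,2,←)
state=C head=-3 tape=[1]22_12   (C,1)→(E,2,→)
state=E head=-2 tape=2[2]2_12   (E,2)→(C,2,→)
state=C head=-1 tape=22[2]_12   (C,2)→(B,1,→)
state=B head=0 tape=221[_]12   (B,_)→(D,1,←)
state=D head=-1 tape=22[1]112   (D,1)→(D,1,←)
state=D head=-2 tape=2[2]1112   (D,2)→(C,_,→)
state=C head=-1 tape=2_[1]112
After 13 steps: state C, head at -1, tape 2_1112.

state C, head at -1, tape 2_1112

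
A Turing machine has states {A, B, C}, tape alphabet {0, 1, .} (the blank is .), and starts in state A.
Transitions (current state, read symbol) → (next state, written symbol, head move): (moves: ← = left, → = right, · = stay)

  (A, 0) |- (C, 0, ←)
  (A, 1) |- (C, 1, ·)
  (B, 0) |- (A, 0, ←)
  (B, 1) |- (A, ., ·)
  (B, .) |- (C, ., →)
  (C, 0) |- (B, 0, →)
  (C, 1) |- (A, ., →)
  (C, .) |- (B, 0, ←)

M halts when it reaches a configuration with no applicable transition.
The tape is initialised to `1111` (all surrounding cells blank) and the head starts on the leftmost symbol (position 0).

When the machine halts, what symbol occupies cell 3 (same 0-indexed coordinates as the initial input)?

.

state=A head=0 tape=[1]111.   (A,1)→(C,1,·)
state=C head=0 tape=[1]111.   (C,1)→(A,.,→)
state=A head=1 tape=.[1]11.   (A,1)→(C,1,·)
state=C head=1 tape=.[1]11.   (C,1)→(A,.,→)
state=A head=2 tape=..[1]1.   (A,1)→(C,1,·)
state=C head=2 tape=..[1]1.   (C,1)→(A,.,→)
state=A head=3 tape=...[1].   (A,1)→(C,1,·)
state=C head=3 tape=...[1].   (C,1)→(A,.,→)
state=A head=4 tape=....[.]
Cell 3 holds . when M halts.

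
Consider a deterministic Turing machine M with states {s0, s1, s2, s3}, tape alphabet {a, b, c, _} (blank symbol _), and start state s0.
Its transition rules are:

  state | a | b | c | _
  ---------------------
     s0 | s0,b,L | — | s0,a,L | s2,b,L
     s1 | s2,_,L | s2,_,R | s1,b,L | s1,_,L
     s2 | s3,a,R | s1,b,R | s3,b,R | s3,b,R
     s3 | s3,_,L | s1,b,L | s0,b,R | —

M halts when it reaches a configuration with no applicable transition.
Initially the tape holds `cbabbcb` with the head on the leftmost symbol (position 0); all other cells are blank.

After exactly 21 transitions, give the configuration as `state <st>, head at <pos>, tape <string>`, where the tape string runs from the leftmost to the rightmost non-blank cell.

state=s0 head=0 tape=__[c]babbcb   (s0,c)→(s0,a,L)
state=s0 head=-1 tape=_[_]ababbcb   (s0,_)→(s2,b,L)
state=s2 head=-2 tape=[_]bababbcb   (s2,_)→(s3,b,R)
state=s3 head=-1 tape=b[b]ababbcb   (s3,b)→(s1,b,L)
state=s1 head=-2 tape=[b]bababbcb   (s1,b)→(s2,_,R)
state=s2 head=-1 tape=_[b]ababbcb   (s2,b)→(s1,b,R)
state=s1 head=0 tape=_b[a]babbcb   (s1,a)→(s2,_,L)
state=s2 head=-1 tape=_[b]_babbcb   (s2,b)→(s1,b,R)
state=s1 head=0 tape=_b[_]babbcb   (s1,_)→(s1,_,L)
state=s1 head=-1 tape=_[b]_babbcb   (s1,b)→(s2,_,R)
state=s2 head=0 tape=__[_]babbcb   (s2,_)→(s3,b,R)
state=s3 head=1 tape=__b[b]abbcb   (s3,b)→(s1,b,L)
state=s1 head=0 tape=__[b]babbcb   (s1,b)→(s2,_,R)
state=s2 head=1 tape=___[b]abbcb   (s2,b)→(s1,b,R)
state=s1 head=2 tape=___b[a]bbcb   (s1,a)→(s2,_,L)
state=s2 head=1 tape=___[b]_bbcb   (s2,b)→(s1,b,R)
state=s1 head=2 tape=___b[_]bbcb   (s1,_)→(s1,_,L)
state=s1 head=1 tape=___[b]_bbcb   (s1,b)→(s2,_,R)
state=s2 head=2 tape=____[_]bbcb   (s2,_)→(s3,b,R)
state=s3 head=3 tape=____b[b]bcb   (s3,b)→(s1,b,L)
state=s1 head=2 tape=____[b]bbcb   (s1,b)→(s2,_,R)
state=s2 head=3 tape=_____[b]bcb
After 21 steps: state s2, head at 3, tape bbcb.

state s2, head at 3, tape bbcb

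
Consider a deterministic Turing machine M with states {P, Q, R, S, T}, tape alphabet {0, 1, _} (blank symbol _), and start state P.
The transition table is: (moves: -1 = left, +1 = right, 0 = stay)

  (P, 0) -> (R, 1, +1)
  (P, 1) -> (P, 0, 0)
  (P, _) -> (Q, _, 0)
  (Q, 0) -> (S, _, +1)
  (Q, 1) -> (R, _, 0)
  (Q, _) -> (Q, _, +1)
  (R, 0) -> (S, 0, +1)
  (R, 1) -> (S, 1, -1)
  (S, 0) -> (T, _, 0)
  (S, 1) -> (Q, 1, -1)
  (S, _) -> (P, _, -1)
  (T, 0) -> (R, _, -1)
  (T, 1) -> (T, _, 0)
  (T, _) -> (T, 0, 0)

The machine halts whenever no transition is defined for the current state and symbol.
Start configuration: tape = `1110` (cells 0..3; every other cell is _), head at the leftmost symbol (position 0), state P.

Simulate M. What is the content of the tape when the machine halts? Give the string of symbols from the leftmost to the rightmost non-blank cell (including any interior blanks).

110

P | _[1]110   read 1 → write 0, move 0, go to P
P | _[0]110   read 0 → write 1, move +1, go to R
R | _1[1]10   read 1 → write 1, move -1, go to S
S | _[1]110   read 1 → write 1, move -1, go to Q
Q | [_]1110   read _ → write _, move +1, go to Q
Q | _[1]110   read 1 → write _, move 0, go to R
R | _[_]110
The non-blank tape span at halt is 110.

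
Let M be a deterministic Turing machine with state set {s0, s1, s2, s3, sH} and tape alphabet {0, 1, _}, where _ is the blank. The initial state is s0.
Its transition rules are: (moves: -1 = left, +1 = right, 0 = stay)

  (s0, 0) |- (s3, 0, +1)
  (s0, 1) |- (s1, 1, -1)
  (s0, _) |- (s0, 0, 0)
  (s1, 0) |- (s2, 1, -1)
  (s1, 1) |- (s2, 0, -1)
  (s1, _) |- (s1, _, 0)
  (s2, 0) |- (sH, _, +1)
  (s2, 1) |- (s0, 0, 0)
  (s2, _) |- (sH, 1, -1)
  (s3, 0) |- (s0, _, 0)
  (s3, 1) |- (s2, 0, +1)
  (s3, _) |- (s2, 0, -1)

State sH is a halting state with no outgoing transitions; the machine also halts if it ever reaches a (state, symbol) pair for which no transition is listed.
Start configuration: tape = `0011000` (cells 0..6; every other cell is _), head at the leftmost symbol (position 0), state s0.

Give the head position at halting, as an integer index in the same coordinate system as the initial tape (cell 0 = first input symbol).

state=s0 head=0 tape=[0]011000_   (s0,0)→(s3,0,+1)
state=s3 head=1 tape=0[0]11000_   (s3,0)→(s0,_,0)
state=s0 head=1 tape=0[_]11000_   (s0,_)→(s0,0,0)
state=s0 head=1 tape=0[0]11000_   (s0,0)→(s3,0,+1)
state=s3 head=2 tape=00[1]1000_   (s3,1)→(s2,0,+1)
state=s2 head=3 tape=000[1]000_   (s2,1)→(s0,0,0)
state=s0 head=3 tape=000[0]000_   (s0,0)→(s3,0,+1)
state=s3 head=4 tape=0000[0]00_   (s3,0)→(s0,_,0)
state=s0 head=4 tape=0000[_]00_   (s0,_)→(s0,0,0)
state=s0 head=4 tape=0000[0]00_   (s0,0)→(s3,0,+1)
state=s3 head=5 tape=00000[0]0_   (s3,0)→(s0,_,0)
state=s0 head=5 tape=00000[_]0_   (s0,_)→(s0,0,0)
state=s0 head=5 tape=00000[0]0_   (s0,0)→(s3,0,+1)
state=s3 head=6 tape=000000[0]_   (s3,0)→(s0,_,0)
state=s0 head=6 tape=000000[_]_   (s0,_)→(s0,0,0)
state=s0 head=6 tape=000000[0]_   (s0,0)→(s3,0,+1)
state=s3 head=7 tape=0000000[_]   (s3,_)→(s2,0,-1)
state=s2 head=6 tape=000000[0]0   (s2,0)→(sH,_,+1)
state=sH head=7 tape=000000_[0]
At halt the head is at cell 7.

7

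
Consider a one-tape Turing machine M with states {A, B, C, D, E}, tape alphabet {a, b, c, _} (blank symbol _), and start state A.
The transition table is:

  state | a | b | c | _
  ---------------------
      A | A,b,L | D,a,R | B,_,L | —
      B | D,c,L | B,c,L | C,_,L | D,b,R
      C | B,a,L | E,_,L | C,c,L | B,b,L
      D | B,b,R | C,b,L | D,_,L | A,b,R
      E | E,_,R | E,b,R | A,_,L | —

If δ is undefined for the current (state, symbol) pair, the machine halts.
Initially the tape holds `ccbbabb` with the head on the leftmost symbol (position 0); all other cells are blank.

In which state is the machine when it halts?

E

state=A head=0 tape=_____[c]cbbabb   (A,c)→(B,_,L)
state=B head=-1 tape=____[_]_cbbabb   (B,_)→(D,b,R)
state=D head=0 tape=____b[_]cbbabb   (D,_)→(A,b,R)
state=A head=1 tape=____bb[c]bbabb   (A,c)→(B,_,L)
state=B head=0 tape=____b[b]_bbabb   (B,b)→(B,c,L)
state=B head=-1 tape=____[b]c_bbabb   (B,b)→(B,c,L)
state=B head=-2 tape=___[_]cc_bbabb   (B,_)→(D,b,R)
state=D head=-1 tape=___b[c]c_bbabb   (D,c)→(D,_,L)
state=D head=-2 tape=___[b]_c_bbabb   (D,b)→(C,b,L)
state=C head=-3 tape=__[_]b_c_bbabb   (C,_)→(B,b,L)
state=B head=-4 tape=_[_]bb_c_bbabb   (B,_)→(D,b,R)
state=D head=-3 tape=_b[b]b_c_bbabb   (D,b)→(C,b,L)
state=C head=-4 tape=_[b]bb_c_bbabb   (C,b)→(E,_,L)
state=E head=-5 tape=[_]_bb_c_bbabb
No transition is defined for (E, _); M halts in state E.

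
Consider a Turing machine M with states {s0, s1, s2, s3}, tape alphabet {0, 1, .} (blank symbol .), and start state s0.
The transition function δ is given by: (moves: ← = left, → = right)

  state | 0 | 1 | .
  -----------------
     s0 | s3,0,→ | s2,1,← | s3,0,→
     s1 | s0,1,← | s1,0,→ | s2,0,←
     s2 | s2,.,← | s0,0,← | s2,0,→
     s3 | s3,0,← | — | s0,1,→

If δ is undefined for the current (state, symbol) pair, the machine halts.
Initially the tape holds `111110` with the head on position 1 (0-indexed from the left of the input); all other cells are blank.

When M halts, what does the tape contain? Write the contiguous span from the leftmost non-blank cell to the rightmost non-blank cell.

state=s0 head=1 tape=..1[1]1110   (s0,1)→(s2,1,←)
state=s2 head=0 tape=..[1]11110   (s2,1)→(s0,0,←)
state=s0 head=-1 tape=.[.]011110   (s0,.)→(s3,0,→)
state=s3 head=0 tape=.0[0]11110   (s3,0)→(s3,0,←)
state=s3 head=-1 tape=.[0]011110   (s3,0)→(s3,0,←)
state=s3 head=-2 tape=[.]0011110   (s3,.)→(s0,1,→)
state=s0 head=-1 tape=1[0]011110   (s0,0)→(s3,0,→)
state=s3 head=0 tape=10[0]11110   (s3,0)→(s3,0,←)
state=s3 head=-1 tape=1[0]011110   (s3,0)→(s3,0,←)
state=s3 head=-2 tape=[1]0011110
The non-blank tape span at halt is 10011110.

10011110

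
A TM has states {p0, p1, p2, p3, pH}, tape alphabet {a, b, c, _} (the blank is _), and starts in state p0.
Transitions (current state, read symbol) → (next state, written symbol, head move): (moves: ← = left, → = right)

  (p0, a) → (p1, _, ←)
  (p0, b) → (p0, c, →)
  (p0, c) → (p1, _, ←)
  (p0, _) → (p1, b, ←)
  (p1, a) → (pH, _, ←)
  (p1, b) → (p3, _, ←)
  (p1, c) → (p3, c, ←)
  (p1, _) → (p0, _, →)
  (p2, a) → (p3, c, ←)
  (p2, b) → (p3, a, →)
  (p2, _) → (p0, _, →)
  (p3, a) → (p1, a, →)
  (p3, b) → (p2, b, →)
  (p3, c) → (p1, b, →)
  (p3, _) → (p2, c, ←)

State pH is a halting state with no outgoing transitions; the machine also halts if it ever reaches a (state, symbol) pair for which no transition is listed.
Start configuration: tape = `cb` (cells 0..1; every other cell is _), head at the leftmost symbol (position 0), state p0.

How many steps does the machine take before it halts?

11

p0 | _[c]b_   read c → write _, move ←, go to p1
p1 | [_]_b_   read _ → write _, move →, go to p0
p0 | _[_]b_   read _ → write b, move ←, go to p1
p1 | [_]bb_   read _ → write _, move →, go to p0
p0 | _[b]b_   read b → write c, move →, go to p0
p0 | _c[b]_   read b → write c, move →, go to p0
p0 | _cc[_]   read _ → write b, move ←, go to p1
p1 | _c[c]b   read c → write c, move ←, go to p3
p3 | _[c]cb   read c → write b, move →, go to p1
p1 | _b[c]b   read c → write c, move ←, go to p3
p3 | _[b]cb   read b → write b, move →, go to p2
p2 | _b[c]b
M halts after 11 transitions.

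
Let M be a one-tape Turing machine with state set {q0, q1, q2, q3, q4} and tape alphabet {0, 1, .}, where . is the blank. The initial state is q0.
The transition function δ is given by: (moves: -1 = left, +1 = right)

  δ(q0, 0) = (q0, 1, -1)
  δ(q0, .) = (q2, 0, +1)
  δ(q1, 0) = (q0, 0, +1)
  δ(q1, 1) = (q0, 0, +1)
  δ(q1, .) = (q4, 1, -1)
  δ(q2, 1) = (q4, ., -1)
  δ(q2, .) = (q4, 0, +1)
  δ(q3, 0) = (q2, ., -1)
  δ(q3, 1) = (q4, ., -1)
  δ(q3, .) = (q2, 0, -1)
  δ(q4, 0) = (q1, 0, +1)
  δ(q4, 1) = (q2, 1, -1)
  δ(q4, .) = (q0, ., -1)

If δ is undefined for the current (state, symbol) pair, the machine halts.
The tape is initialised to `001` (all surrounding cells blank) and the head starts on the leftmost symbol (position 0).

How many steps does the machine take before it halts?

q0 | ..[0]01   read 0 → write 1, move -1, go to q0
q0 | .[.]101   read . → write 0, move +1, go to q2
q2 | .0[1]01   read 1 → write ., move -1, go to q4
q4 | .[0].01   read 0 → write 0, move +1, go to q1
q1 | .0[.]01   read . → write 1, move -1, go to q4
q4 | .[0]101   read 0 → write 0, move +1, go to q1
q1 | .0[1]01   read 1 → write 0, move +1, go to q0
q0 | .00[0]1   read 0 → write 1, move -1, go to q0
q0 | .0[0]11   read 0 → write 1, move -1, go to q0
q0 | .[0]111   read 0 → write 1, move -1, go to q0
q0 | [.]1111   read . → write 0, move +1, go to q2
q2 | 0[1]111   read 1 → write ., move -1, go to q4
q4 | [0].111   read 0 → write 0, move +1, go to q1
q1 | 0[.]111   read . → write 1, move -1, go to q4
q4 | [0]1111   read 0 → write 0, move +1, go to q1
q1 | 0[1]111   read 1 → write 0, move +1, go to q0
q0 | 00[1]11
M halts after 16 transitions.

16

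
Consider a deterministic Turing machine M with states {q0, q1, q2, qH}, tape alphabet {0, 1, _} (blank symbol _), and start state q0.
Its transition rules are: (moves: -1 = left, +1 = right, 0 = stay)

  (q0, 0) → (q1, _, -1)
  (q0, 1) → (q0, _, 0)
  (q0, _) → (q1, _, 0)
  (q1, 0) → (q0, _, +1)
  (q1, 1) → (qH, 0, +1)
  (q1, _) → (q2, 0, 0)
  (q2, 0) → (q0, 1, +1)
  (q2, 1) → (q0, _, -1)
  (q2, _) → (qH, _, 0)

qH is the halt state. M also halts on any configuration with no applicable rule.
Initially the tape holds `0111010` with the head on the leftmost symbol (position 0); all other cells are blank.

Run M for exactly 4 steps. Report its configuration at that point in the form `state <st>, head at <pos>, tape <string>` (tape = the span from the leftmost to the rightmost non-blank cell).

q0 | _[0]111010   read 0 → write _, move -1, go to q1
q1 | [_]_111010   read _ → write 0, move 0, go to q2
q2 | [0]_111010   read 0 → write 1, move +1, go to q0
q0 | 1[_]111010   read _ → write _, move 0, go to q1
q1 | 1[_]111010
After 4 steps: state q1, head at 0, tape 1_111010.

state q1, head at 0, tape 1_111010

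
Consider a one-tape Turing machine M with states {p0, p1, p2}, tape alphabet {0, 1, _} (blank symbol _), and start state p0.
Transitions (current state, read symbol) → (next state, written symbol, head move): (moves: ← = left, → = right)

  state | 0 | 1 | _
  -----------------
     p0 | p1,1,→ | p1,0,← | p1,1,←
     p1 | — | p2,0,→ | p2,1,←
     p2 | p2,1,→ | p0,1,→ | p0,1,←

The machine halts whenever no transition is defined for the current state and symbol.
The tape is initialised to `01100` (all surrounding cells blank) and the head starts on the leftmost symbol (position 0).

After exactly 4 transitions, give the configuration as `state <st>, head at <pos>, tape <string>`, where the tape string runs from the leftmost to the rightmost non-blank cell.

state p1, head at 4, tape 10110

p0 | [0]1100   read 0 → write 1, move →, go to p1
p1 | 1[1]100   read 1 → write 0, move →, go to p2
p2 | 10[1]00   read 1 → write 1, move →, go to p0
p0 | 101[0]0   read 0 → write 1, move →, go to p1
p1 | 1011[0]
After 4 steps: state p1, head at 4, tape 10110.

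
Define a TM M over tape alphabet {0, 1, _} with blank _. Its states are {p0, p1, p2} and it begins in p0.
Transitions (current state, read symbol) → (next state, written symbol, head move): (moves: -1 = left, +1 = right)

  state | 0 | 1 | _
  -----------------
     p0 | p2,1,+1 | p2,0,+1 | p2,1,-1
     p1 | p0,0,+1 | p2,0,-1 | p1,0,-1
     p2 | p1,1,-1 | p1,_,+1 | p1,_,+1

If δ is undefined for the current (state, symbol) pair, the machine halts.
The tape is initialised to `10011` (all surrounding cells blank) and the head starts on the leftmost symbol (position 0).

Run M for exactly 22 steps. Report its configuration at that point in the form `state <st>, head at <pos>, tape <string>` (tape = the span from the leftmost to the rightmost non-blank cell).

state p1, head at 4, tape 0001_11

state=p0 head=0 tape=[1]0011__   (p0,1)→(p2,0,+1)
state=p2 head=1 tape=0[0]011__   (p2,0)→(p1,1,-1)
state=p1 head=0 tape=[0]1011__   (p1,0)→(p0,0,+1)
state=p0 head=1 tape=0[1]011__   (p0,1)→(p2,0,+1)
state=p2 head=2 tape=00[0]11__   (p2,0)→(p1,1,-1)
state=p1 head=1 tape=0[0]111__   (p1,0)→(p0,0,+1)
state=p0 head=2 tape=00[1]11__   (p0,1)→(p2,0,+1)
state=p2 head=3 tape=000[1]1__   (p2,1)→(p1,_,+1)
state=p1 head=4 tape=000_[1]__   (p1,1)→(p2,0,-1)
state=p2 head=3 tape=000[_]0__   (p2,_)→(p1,_,+1)
state=p1 head=4 tape=000_[0]__   (p1,0)→(p0,0,+1)
state=p0 head=5 tape=000_0[_]_   (p0,_)→(p2,1,-1)
state=p2 head=4 tape=000_[0]1_   (p2,0)→(p1,1,-1)
state=p1 head=3 tape=000[_]11_   (p1,_)→(p1,0,-1)
state=p1 head=2 tape=00[0]011_   (p1,0)→(p0,0,+1)
state=p0 head=3 tape=000[0]11_   (p0,0)→(p2,1,+1)
state=p2 head=4 tape=0001[1]1_   (p2,1)→(p1,_,+1)
state=p1 head=5 tape=0001_[1]_   (p1,1)→(p2,0,-1)
state=p2 head=4 tape=0001[_]0_   (p2,_)→(p1,_,+1)
state=p1 head=5 tape=0001_[0]_   (p1,0)→(p0,0,+1)
state=p0 head=6 tape=0001_0[_]   (p0,_)→(p2,1,-1)
state=p2 head=5 tape=0001_[0]1   (p2,0)→(p1,1,-1)
state=p1 head=4 tape=0001[_]11
After 22 steps: state p1, head at 4, tape 0001_11.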